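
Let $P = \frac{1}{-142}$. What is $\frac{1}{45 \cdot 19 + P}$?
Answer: $\frac{142}{121409} \approx 0.0011696$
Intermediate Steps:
$P = - \frac{1}{142} \approx -0.0070423$
$\frac{1}{45 \cdot 19 + P} = \frac{1}{45 \cdot 19 - \frac{1}{142}} = \frac{1}{855 - \frac{1}{142}} = \frac{1}{\frac{121409}{142}} = \frac{142}{121409}$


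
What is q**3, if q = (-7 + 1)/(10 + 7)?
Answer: -216/4913 ≈ -0.043965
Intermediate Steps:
q = -6/17 ≈ -0.35294
q**3 = (-6/17)**3 = -216/4913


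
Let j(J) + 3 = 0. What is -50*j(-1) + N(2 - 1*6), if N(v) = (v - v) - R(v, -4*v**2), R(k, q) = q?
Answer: 214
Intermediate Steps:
j(J) = -3 (j(J) = -3 + 0 = -3)
N(v) = 4*v**2 (N(v) = (v - v) - (-4)*v**2 = 0 + 4*v**2 = 4*v**2)
-50*j(-1) + N(2 - 1*6) = -50*(-3) + 4*(2 - 1*6)**2 = 150 + 4*(2 - 6)**2 = 150 + 4*(-4)**2 = 150 + 4*16 = 150 + 64 = 214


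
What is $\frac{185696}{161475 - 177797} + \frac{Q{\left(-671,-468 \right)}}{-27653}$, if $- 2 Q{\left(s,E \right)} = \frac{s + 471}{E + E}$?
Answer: $- \frac{600800820071}{52808215122} \approx -11.377$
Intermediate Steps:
$Q{\left(s,E \right)} = - \frac{471 + s}{4 E}$ ($Q{\left(s,E \right)} = - \frac{\left(s + 471\right) \frac{1}{E + E}}{2} = - \frac{\left(471 + s\right) \frac{1}{2 E}}{2} = - \frac{\frac{1}{2} \frac{1}{E} \left(471 + s\right)}{2} = - \frac{471 + s}{4 E}$)
$\frac{185696}{161475 - 177797} + \frac{Q{\left(-671,-468 \right)}}{-27653} = \frac{185696}{161475 - 177797} + \frac{\frac{1}{4} \frac{1}{-468} \left(-471 - -671\right)}{-27653} = \frac{185696}{161475 - 177797} + \frac{1}{4} \left(- \frac{1}{468}\right) \left(-471 + 671\right) \left(- \frac{1}{27653}\right) = \frac{185696}{-16322} + \frac{1}{4} \left(- \frac{1}{468}\right) 200 \left(- \frac{1}{27653}\right) = 185696 \left(- \frac{1}{16322}\right) - - \frac{25}{6470802} = - \frac{92848}{8161} + \frac{25}{6470802} = - \frac{600800820071}{52808215122}$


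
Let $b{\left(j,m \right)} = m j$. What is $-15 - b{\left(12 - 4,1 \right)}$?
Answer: $-23$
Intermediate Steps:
$b{\left(j,m \right)} = j m$
$-15 - b{\left(12 - 4,1 \right)} = -15 - \left(12 - 4\right) 1 = -15 - 8 \cdot 1 = -15 - 8 = -23$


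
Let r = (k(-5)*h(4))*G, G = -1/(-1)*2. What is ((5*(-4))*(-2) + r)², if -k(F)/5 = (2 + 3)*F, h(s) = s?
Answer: 1081600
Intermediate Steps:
k(F) = -25*F (k(F) = -5*(2 + 3)*F = -25*F)
G = 2 (G = -1*(-1)*2 = 1*2 = 2)
r = 1000 (r = (-25*(-5)*4)*2 = (125*4)*2 = 500*2 = 1000)
((5*(-4))*(-2) + r)² = ((5*(-4))*(-2) + 1000)² = (-20*(-2) + 1000)² = (40 + 1000)² = 1040² = 1081600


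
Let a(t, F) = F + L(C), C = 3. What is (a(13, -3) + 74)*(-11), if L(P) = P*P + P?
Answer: -913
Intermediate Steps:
L(P) = P + P² (L(P) = P² + P = P + P²)
a(t, F) = 12 + F (a(t, F) = F + 3*(1 + 3) = F + 3*4 = F + 12 = 12 + F)
(a(13, -3) + 74)*(-11) = ((12 - 3) + 74)*(-11) = (9 + 74)*(-11) = 83*(-11) = -913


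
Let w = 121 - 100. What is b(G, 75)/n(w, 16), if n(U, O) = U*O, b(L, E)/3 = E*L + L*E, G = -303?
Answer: -22725/56 ≈ -405.80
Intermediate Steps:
w = 21
b(L, E) = 6*E*L (b(L, E) = 3*(E*L + L*E) = 3*(E*L + E*L) = 3*(2*E*L) = 6*E*L)
n(U, O) = O*U
b(G, 75)/n(w, 16) = (6*75*(-303))/((16*21)) = -136350/336 = -136350*1/336 = -22725/56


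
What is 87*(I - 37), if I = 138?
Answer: 8787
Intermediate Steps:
87*(I - 37) = 87*(138 - 37) = 87*101 = 8787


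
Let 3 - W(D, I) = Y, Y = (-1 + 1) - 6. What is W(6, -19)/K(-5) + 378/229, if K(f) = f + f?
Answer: 1719/2290 ≈ 0.75066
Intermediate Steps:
K(f) = 2*f
Y = -6 (Y = 0 - 6 = -6)
W(D, I) = 9 (W(D, I) = 3 - 1*(-6) = 3 + 6 = 9)
W(6, -19)/K(-5) + 378/229 = 9/((2*(-5))) + 378/229 = 9/(-10) + 378*(1/229) = 9*(-⅒) + 378/229 = -9/10 + 378/229 = 1719/2290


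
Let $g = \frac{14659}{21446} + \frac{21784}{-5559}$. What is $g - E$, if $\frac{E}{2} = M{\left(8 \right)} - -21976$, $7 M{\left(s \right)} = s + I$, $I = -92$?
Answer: $- \frac{5237407787675}{119218314} \approx -43931.0$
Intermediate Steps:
$g = - \frac{385690283}{119218314}$ ($g = 14659 \cdot \frac{1}{21446} + 21784 \left(- \frac{1}{5559}\right) = \frac{14659}{21446} - \frac{21784}{5559} = - \frac{385690283}{119218314} \approx -3.2352$)
$M{\left(s \right)} = - \frac{92}{7} + \frac{s}{7}$ ($M{\left(s \right)} = \frac{s - 92}{7} = \frac{-92 + s}{7} = - \frac{92}{7} + \frac{s}{7}$)
$E = 43928$ ($E = 2 \left(\left(- \frac{92}{7} + \frac{1}{7} \cdot 8\right) - -21976\right) = 2 \left(\left(- \frac{92}{7} + \frac{8}{7}\right) + 21976\right) = 2 \left(-12 + 21976\right) = 2 \cdot 21964 = 43928$)
$g - E = - \frac{385690283}{119218314} - 43928 = - \frac{5237407787675}{119218314}$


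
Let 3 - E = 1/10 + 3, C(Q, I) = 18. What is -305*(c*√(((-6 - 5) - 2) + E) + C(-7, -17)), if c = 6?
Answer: -5490 - 183*I*√1310 ≈ -5490.0 - 6623.5*I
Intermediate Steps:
E = -⅒ (E = 3 - (1/10 + 3) = 3 - (⅒ + 3) = 3 - 1*31/10 = 3 - 31/10 = -⅒ ≈ -0.10000)
-305*(c*√(((-6 - 5) - 2) + E) + C(-7, -17)) = -305*(6*√(((-6 - 5) - 2) - ⅒) + 18) = -305*(6*√((-11 - 2) - ⅒) + 18) = -305*(6*√(-13 - ⅒) + 18) = -305*(6*√(-131/10) + 18) = -305*(6*(I*√1310/10) + 18) = -305*(3*I*√1310/5 + 18) = -305*(18 + 3*I*√1310/5) = -5490 - 183*I*√1310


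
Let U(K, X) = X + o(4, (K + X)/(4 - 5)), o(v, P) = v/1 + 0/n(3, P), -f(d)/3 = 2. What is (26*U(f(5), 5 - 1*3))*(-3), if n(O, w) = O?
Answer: -468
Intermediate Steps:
f(d) = -6 (f(d) = -3*2 = -6)
o(v, P) = v (o(v, P) = v/1 + 0/3 = v*1 + 0*(⅓) = v + 0 = v)
U(K, X) = 4 + X (U(K, X) = X + 4 = 4 + X)
(26*U(f(5), 5 - 1*3))*(-3) = (26*(4 + (5 - 1*3)))*(-3) = (26*(4 + (5 - 3)))*(-3) = (26*(4 + 2))*(-3) = (26*6)*(-3) = 156*(-3) = -468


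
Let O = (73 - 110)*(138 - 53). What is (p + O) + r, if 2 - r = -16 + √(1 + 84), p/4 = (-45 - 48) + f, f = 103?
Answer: -3087 - √85 ≈ -3096.2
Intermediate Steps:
p = 40 (p = 4*((-45 - 48) + 103) = 4*(-93 + 103) = 4*10 = 40)
O = -3145 (O = -37*85 = -3145)
r = 18 - √85 (r = 2 - (-16 + √(1 + 84)) = 2 - (-16 + √85) = 2 + (16 - √85) = 18 - √85 ≈ 8.7805)
(p + O) + r = (40 - 3145) + (18 - √85) = -3105 + (18 - √85) = -3087 - √85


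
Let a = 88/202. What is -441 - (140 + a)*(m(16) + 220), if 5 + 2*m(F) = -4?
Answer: -3101193/101 ≈ -30705.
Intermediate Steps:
m(F) = -9/2 (m(F) = -5/2 + (½)*(-4) = -5/2 - 2 = -9/2)
a = 44/101 (a = 88*(1/202) = 44/101 ≈ 0.43564)
-441 - (140 + a)*(m(16) + 220) = -441 - (140 + 44/101)*(-9/2 + 220) = -441 - 14184*431/(101*2) = -441 - 1*3056652/101 = -441 - 3056652/101 = -3101193/101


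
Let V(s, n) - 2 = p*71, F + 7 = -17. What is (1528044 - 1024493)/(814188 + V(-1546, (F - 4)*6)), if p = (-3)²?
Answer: 503551/814829 ≈ 0.61798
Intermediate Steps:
F = -24 (F = -7 - 17 = -24)
p = 9
V(s, n) = 641 (V(s, n) = 2 + 9*71 = 2 + 639 = 641)
(1528044 - 1024493)/(814188 + V(-1546, (F - 4)*6)) = (1528044 - 1024493)/(814188 + 641) = 503551/814829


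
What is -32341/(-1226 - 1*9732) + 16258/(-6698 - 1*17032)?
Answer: 294648383/130016670 ≈ 2.2662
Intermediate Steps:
-32341/(-1226 - 1*9732) + 16258/(-6698 - 1*17032) = -32341/(-1226 - 9732) + 16258/(-6698 - 17032) = -32341/(-10958) + 16258/(-23730) = -32341*(-1/10958) + 16258*(-1/23730) = 32341/10958 - 8129/11865 = 294648383/130016670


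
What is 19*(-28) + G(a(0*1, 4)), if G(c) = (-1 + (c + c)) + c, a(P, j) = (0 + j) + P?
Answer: -521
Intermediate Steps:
a(P, j) = P + j (a(P, j) = j + P = P + j)
G(c) = -1 + 3*c (G(c) = (-1 + 2*c) + c = -1 + 3*c)
19*(-28) + G(a(0*1, 4)) = 19*(-28) + (-1 + 3*(0*1 + 4)) = -532 + (-1 + 3*(0 + 4)) = -532 + (-1 + 3*4) = -532 + (-1 + 12) = -532 + 11 = -521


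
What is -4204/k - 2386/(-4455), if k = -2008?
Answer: 5879977/2236410 ≈ 2.6292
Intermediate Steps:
-4204/k - 2386/(-4455) = -4204/(-2008) - 2386/(-4455) = -4204*(-1/2008) - 2386*(-1/4455) = 1051/502 + 2386/4455 = 5879977/2236410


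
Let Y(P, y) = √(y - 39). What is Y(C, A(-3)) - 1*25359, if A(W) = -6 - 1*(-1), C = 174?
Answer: -25359 + 2*I*√11 ≈ -25359.0 + 6.6332*I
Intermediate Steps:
A(W) = -5 (A(W) = -6 + 1 = -5)
Y(P, y) = √(-39 + y)
Y(C, A(-3)) - 1*25359 = √(-39 - 5) - 1*25359 = √(-44) - 25359 = 2*I*√11 - 25359 = -25359 + 2*I*√11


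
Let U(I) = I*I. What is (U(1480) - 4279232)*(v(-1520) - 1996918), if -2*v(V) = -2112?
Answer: 4169020413184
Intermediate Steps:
U(I) = I**2
v(V) = 1056 (v(V) = -1/2*(-2112) = 1056)
(U(1480) - 4279232)*(v(-1520) - 1996918) = (1480**2 - 4279232)*(1056 - 1996918) = (2190400 - 4279232)*(-1995862) = -2088832*(-1995862) = 4169020413184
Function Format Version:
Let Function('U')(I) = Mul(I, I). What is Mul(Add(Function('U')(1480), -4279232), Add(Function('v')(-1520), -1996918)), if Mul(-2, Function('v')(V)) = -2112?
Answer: 4169020413184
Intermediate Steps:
Function('U')(I) = Pow(I, 2)
Function('v')(V) = 1056 (Function('v')(V) = Mul(Rational(-1, 2), -2112) = 1056)
Mul(Add(Function('U')(1480), -4279232), Add(Function('v')(-1520), -1996918)) = Mul(Add(Pow(1480, 2), -4279232), Add(1056, -1996918)) = Mul(Add(2190400, -4279232), -1995862) = Mul(-2088832, -1995862) = 4169020413184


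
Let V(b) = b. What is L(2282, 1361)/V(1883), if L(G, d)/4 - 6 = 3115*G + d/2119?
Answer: 60251108980/3990077 ≈ 15100.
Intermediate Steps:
L(G, d) = 24 + 12460*G + 4*d/2119 (L(G, d) = 24 + 4*(3115*G + d/2119) = 24 + (12460*G + 4*d/2119) = 24 + 12460*G + 4*d/2119)
L(2282, 1361)/V(1883) = (24 + 12460*2282 + (4/2119)*1361)/1883 = (24 + 28433720 + 5444/2119)*(1/1883) = (60251108980/2119)*(1/1883) = 60251108980/3990077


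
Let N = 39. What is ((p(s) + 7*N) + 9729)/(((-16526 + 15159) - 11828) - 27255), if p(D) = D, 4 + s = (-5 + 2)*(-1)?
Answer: -10001/40450 ≈ -0.24724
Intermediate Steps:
s = -1 (s = -4 + (-5 + 2)*(-1) = -4 - 3*(-1) = -4 + 3 = -1)
((p(s) + 7*N) + 9729)/(((-16526 + 15159) - 11828) - 27255) = ((-1 + 7*39) + 9729)/(((-16526 + 15159) - 11828) - 27255) = ((-1 + 273) + 9729)/((-1367 - 11828) - 27255) = (272 + 9729)/(-13195 - 27255) = 10001/(-40450) = 10001*(-1/40450) = -10001/40450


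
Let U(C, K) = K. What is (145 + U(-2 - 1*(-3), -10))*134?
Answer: 18090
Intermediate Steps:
(145 + U(-2 - 1*(-3), -10))*134 = (145 - 10)*134 = 135*134 = 18090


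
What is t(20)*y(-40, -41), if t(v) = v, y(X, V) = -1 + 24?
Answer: 460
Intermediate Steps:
y(X, V) = 23
t(20)*y(-40, -41) = 20*23 = 460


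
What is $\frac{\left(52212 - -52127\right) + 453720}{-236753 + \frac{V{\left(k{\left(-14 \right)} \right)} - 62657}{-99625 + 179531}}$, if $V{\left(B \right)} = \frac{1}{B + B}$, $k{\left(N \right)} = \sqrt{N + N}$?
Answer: $- \frac{94483038267445742348000}{40083963964888705750001} + \frac{178369049816 i \sqrt{7}}{40083963964888705750001} \approx -2.3571 + 1.1773 \cdot 10^{-11} i$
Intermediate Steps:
$k{\left(N \right)} = \sqrt{2} \sqrt{N}$ ($k{\left(N \right)} = \sqrt{2 N} = \sqrt{2} \sqrt{N}$)
$V{\left(B \right)} = \frac{1}{2 B}$
$\frac{\left(52212 - -52127\right) + 453720}{-236753 + \frac{V{\left(k{\left(-14 \right)} \right)} - 62657}{-99625 + 179531}} = \frac{\left(52212 - -52127\right) + 453720}{-236753 + \frac{\frac{1}{2 \sqrt{2} \sqrt{-14}} - 62657}{-99625 + 179531}} = \frac{\left(52212 + 52127\right) + 453720}{-236753 + \frac{\frac{1}{2 \sqrt{2} i \sqrt{14}} - 62657}{79906}} = \frac{104339 + 453720}{-236753 + \left(\frac{1}{2 \cdot 2 i \sqrt{7}} - 62657\right) \frac{1}{79906}} = \frac{558059}{-236753 + \left(\frac{\left(- \frac{1}{14}\right) i \sqrt{7}}{2} - 62657\right) \frac{1}{79906}} = \frac{558059}{-236753 + \left(- \frac{i \sqrt{7}}{28} - 62657\right) \frac{1}{79906}} = \frac{558059}{-236753 + \left(-62657 - \frac{i \sqrt{7}}{28}\right) \frac{1}{79906}} = \frac{558059}{-236753 - \left(\frac{62657}{79906} + \frac{i \sqrt{7}}{2237368}\right)} = \frac{558059}{- \frac{18918047875}{79906} - \frac{i \sqrt{7}}{2237368}}$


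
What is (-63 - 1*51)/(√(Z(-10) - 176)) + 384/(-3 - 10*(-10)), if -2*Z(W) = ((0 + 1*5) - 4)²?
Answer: 384/97 + 114*I*√706/353 ≈ 3.9588 + 8.5809*I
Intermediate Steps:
Z(W) = -½ (Z(W) = -((0 + 1*5) - 4)²/2 = -((0 + 5) - 4)²/2 = -(5 - 4)²/2 = -½*1² = -½*1 = -½)
(-63 - 1*51)/(√(Z(-10) - 176)) + 384/(-3 - 10*(-10)) = (-63 - 1*51)/(√(-½ - 176)) + 384/(-3 - 10*(-10)) = (-63 - 51)/(√(-353/2)) + 384/(-3 + 100) = -114*(-I*√706/353) + 384/97 = -(-114)*I*√706/353 + 384*(1/97) = 114*I*√706/353 + 384/97 = 384/97 + 114*I*√706/353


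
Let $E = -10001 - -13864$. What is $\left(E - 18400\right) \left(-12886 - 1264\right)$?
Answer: $205698550$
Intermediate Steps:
$E = 3863$ ($E = -10001 + 13864 = 3863$)
$\left(E - 18400\right) \left(-12886 - 1264\right) = \left(3863 - 18400\right) \left(-12886 - 1264\right) = \left(-14537\right) \left(-14150\right) = 205698550$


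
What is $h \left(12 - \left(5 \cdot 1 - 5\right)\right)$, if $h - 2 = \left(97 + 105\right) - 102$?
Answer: $1224$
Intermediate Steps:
$h = 102$ ($h = 2 + \left(\left(97 + 105\right) - 102\right) = 2 + \left(202 - 102\right) = 2 + 100 = 102$)
$h \left(12 - \left(5 \cdot 1 - 5\right)\right) = 102 \left(12 - \left(5 \cdot 1 - 5\right)\right) = 102 \left(12 - \left(5 - 5\right)\right) = 102 \left(12 - 0\right) = 102 \left(12 + 0\right) = 102 \cdot 12 = 1224$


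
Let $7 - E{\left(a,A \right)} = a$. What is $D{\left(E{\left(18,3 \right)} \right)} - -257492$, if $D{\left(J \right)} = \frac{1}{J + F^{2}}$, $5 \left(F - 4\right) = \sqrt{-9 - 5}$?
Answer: $\frac{- 28581637 i + 10299680 \sqrt{14}}{- 111 i + 40 \sqrt{14}} \approx 2.5749 \cdot 10^{5} - 0.10779 i$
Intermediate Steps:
$E{\left(a,A \right)} = 7 - a$
$F = 4 + \frac{i \sqrt{14}}{5}$ ($F = 4 + \frac{\sqrt{-9 - 5}}{5} = 4 + \frac{\sqrt{-14}}{5} = 4 + \frac{i \sqrt{14}}{5} \approx 4.0 + 0.74833 i$)
$D{\left(J \right)} = \frac{1}{J + \left(4 + \frac{i \sqrt{14}}{5}\right)^{2}}$
$D{\left(E{\left(18,3 \right)} \right)} - -257492 = \frac{25}{\left(20 + i \sqrt{14}\right)^{2} + 25 \left(7 - 18\right)} - -257492 = \frac{25}{\left(20 + i \sqrt{14}\right)^{2} + 25 \left(7 - 18\right)} + 257492 = \frac{25}{\left(20 + i \sqrt{14}\right)^{2} + 25 \left(-11\right)} + 257492 = \frac{25}{\left(20 + i \sqrt{14}\right)^{2} - 275} + 257492 = \frac{25}{-275 + \left(20 + i \sqrt{14}\right)^{2}} + 257492 = 257492 + \frac{25}{-275 + \left(20 + i \sqrt{14}\right)^{2}}$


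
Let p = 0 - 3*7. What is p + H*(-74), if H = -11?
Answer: 793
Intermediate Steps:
p = -21 (p = 0 - 21 = -21)
p + H*(-74) = -21 - 11*(-74) = -21 + 814 = 793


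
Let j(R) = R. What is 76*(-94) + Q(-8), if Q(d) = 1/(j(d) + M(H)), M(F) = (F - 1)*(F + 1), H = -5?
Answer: -114303/16 ≈ -7143.9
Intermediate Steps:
M(F) = (1 + F)*(-1 + F) (M(F) = (-1 + F)*(1 + F) = (1 + F)*(-1 + F))
Q(d) = 1/(24 + d) (Q(d) = 1/(d + (-1 + (-5)**2)) = 1/(d + (-1 + 25)) = 1/(d + 24) = 1/(24 + d))
76*(-94) + Q(-8) = 76*(-94) + 1/(24 - 8) = -7144 + 1/16 = -114303/16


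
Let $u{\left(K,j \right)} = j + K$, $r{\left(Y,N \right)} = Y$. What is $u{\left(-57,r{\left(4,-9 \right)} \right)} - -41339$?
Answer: $41286$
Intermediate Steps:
$u{\left(K,j \right)} = K + j$
$u{\left(-57,r{\left(4,-9 \right)} \right)} - -41339 = \left(-57 + 4\right) - -41339 = -53 + 41339 = 41286$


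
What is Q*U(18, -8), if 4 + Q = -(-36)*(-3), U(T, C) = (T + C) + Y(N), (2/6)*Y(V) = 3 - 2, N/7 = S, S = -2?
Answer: -1456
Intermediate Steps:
N = -14 (N = 7*(-2) = -14)
Y(V) = 3 (Y(V) = 3*(3 - 2) = 3*1 = 3)
U(T, C) = 3 + C + T (U(T, C) = (T + C) + 3 = (C + T) + 3 = 3 + C + T)
Q = -112 (Q = -4 - (-36)*(-3) = -4 - 18*6 = -4 - 108 = -112)
Q*U(18, -8) = -112*(3 - 8 + 18) = -112*13 = -1456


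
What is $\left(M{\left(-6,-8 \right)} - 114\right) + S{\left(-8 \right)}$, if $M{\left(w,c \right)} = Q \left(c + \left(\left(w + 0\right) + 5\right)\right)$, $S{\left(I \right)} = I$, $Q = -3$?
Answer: $-95$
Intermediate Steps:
$M{\left(w,c \right)} = -15 - 3 c - 3 w$ ($M{\left(w,c \right)} = - 3 \left(c + \left(\left(w + 0\right) + 5\right)\right) = - 3 \left(c + \left(w + 5\right)\right) = - 3 \left(c + \left(5 + w\right)\right) = - 3 \left(5 + c + w\right) = -15 - 3 c - 3 w$)
$\left(M{\left(-6,-8 \right)} - 114\right) + S{\left(-8 \right)} = \left(\left(-15 - -24 - -18\right) - 114\right) - 8 = \left(\left(-15 + 24 + 18\right) - 114\right) - 8 = \left(27 - 114\right) - 8 = -87 - 8 = -95$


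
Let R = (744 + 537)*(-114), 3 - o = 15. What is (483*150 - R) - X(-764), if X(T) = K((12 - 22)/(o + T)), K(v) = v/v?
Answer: 218483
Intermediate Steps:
o = -12 (o = 3 - 1*15 = 3 - 15 = -12)
R = -146034 (R = 1281*(-114) = -146034)
K(v) = 1
X(T) = 1
(483*150 - R) - X(-764) = (483*150 - 1*(-146034)) - 1*1 = (72450 + 146034) - 1 = 218484 - 1 = 218483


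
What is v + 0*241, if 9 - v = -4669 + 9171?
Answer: -4493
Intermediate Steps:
v = -4493 (v = 9 - (-4669 + 9171) = 9 - 1*4502 = 9 - 4502 = -4493)
v + 0*241 = -4493 + 0*241 = -4493 + 0 = -4493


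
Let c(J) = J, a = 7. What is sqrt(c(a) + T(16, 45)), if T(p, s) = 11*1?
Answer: 3*sqrt(2) ≈ 4.2426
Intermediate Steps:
T(p, s) = 11
sqrt(c(a) + T(16, 45)) = sqrt(7 + 11) = sqrt(18) = 3*sqrt(2)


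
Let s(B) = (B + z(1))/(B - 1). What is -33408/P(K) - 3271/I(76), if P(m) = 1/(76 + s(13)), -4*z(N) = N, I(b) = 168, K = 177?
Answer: -432519943/168 ≈ -2.5745e+6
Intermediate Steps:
z(N) = -N/4
s(B) = (-¼ + B)/(-1 + B) (s(B) = (B - ¼*1)/(B - 1) = (B - ¼)/(-1 + B) = (-¼ + B)/(-1 + B))
P(m) = 16/1233 (P(m) = 1/(76 + (-¼ + 13)/(-1 + 13)) = 1/(76 + (51/4)/12) = 1/(76 + (1/12)*(51/4)) = 1/(76 + 17/16) = 1/(1233/16) = 16/1233)
-33408/P(K) - 3271/I(76) = -33408/16/1233 - 3271/168 = -33408*1233/16 - 3271*1/168 = -2574504 - 3271/168 = -432519943/168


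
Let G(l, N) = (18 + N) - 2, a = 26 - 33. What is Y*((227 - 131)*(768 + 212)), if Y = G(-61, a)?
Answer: 846720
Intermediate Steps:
a = -7
G(l, N) = 16 + N
Y = 9 (Y = 16 - 7 = 9)
Y*((227 - 131)*(768 + 212)) = 9*((227 - 131)*(768 + 212)) = 9*(96*980) = 9*94080 = 846720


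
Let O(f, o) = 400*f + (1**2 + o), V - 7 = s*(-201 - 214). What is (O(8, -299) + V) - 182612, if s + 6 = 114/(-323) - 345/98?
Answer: -292558863/1666 ≈ -1.7561e+5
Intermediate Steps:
s = -16449/1666 (s = -6 + (114/(-323) - 345/98) = -6 + (114*(-1/323) - 345*1/98) = -6 + (-6/17 - 345/98) = -6 - 6453/1666 = -16449/1666 ≈ -9.8734)
V = 6837997/1666 (V = 7 - 16449*(-201 - 214)/1666 = 7 - 16449/1666*(-415) = 7 + 6826335/1666 = 6837997/1666 ≈ 4104.4)
O(f, o) = 1 + o + 400*f (O(f, o) = 400*f + (1 + o) = 1 + o + 400*f)
(O(8, -299) + V) - 182612 = ((1 - 299 + 400*8) + 6837997/1666) - 182612 = ((1 - 299 + 3200) + 6837997/1666) - 182612 = (2902 + 6837997/1666) - 182612 = 11672729/1666 - 182612 = -292558863/1666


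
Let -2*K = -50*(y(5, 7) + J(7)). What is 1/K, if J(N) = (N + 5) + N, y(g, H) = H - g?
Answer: 1/525 ≈ 0.0019048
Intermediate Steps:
J(N) = 5 + 2*N (J(N) = (5 + N) + N = 5 + 2*N)
K = 525 (K = -(-25)*((7 - 1*5) + (5 + 2*7)) = -(-25)*((7 - 5) + (5 + 14)) = -(-25)*(2 + 19) = -(-25)*21 = -½*(-1050) = 525)
1/K = 1/525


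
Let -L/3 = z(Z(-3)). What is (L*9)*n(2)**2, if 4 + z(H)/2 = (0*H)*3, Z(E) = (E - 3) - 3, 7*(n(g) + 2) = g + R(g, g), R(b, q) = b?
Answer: 21600/49 ≈ 440.82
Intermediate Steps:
n(g) = -2 + 2*g/7 (n(g) = -2 + (g + g)/7 = -2 + (2*g)/7 = -2 + 2*g/7)
Z(E) = -6 + E (Z(E) = (-3 + E) - 3 = -6 + E)
z(H) = -8 (z(H) = -8 + 2*((0*H)*3) = -8 + 2*(0*3) = -8 + 2*0 = -8 + 0 = -8)
L = 24 (L = -3*(-8) = 24)
(L*9)*n(2)**2 = (24*9)*(-2 + (2/7)*2)**2 = 216*(-2 + 4/7)**2 = 216*(-10/7)**2 = 216*(100/49) = 21600/49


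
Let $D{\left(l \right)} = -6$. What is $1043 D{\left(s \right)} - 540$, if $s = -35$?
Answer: $-6798$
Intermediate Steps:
$1043 D{\left(s \right)} - 540 = 1043 \left(-6\right) - 540 = -6258 - 540 = -6798$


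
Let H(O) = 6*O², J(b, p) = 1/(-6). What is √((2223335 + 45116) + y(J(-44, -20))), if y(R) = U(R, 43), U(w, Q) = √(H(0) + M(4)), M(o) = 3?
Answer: √(2268451 + √3) ≈ 1506.1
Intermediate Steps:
J(b, p) = -⅙
U(w, Q) = √3 (U(w, Q) = √(6*0² + 3) = √(6*0 + 3) = √(0 + 3) = √3)
y(R) = √3
√((2223335 + 45116) + y(J(-44, -20))) = √((2223335 + 45116) + √3) = √(2268451 + √3)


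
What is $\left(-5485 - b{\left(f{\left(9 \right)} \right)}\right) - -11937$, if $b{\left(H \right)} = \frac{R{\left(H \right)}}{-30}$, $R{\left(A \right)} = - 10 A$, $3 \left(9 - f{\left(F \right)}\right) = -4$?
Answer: $\frac{58037}{9} \approx 6448.6$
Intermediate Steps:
$f{\left(F \right)} = \frac{31}{3}$ ($f{\left(F \right)} = 9 - - \frac{4}{3} = 9 + \frac{4}{3} = \frac{31}{3}$)
$b{\left(H \right)} = \frac{H}{3}$ ($b{\left(H \right)} = \frac{\left(-10\right) H}{-30} = - 10 H \left(- \frac{1}{30}\right) = \frac{H}{3}$)
$\left(-5485 - b{\left(f{\left(9 \right)} \right)}\right) - -11937 = \left(-5485 - \frac{1}{3} \cdot \frac{31}{3}\right) - -11937 = \left(-5485 - \frac{31}{9}\right) + 11937 = - \frac{49396}{9} + 11937 = \frac{58037}{9}$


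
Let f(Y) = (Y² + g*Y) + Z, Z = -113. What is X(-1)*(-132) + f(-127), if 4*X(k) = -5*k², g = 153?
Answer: -3250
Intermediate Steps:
f(Y) = -113 + Y² + 153*Y (f(Y) = (Y² + 153*Y) - 113 = -113 + Y² + 153*Y)
X(k) = -5*k²/4 (X(k) = (-5*k²)/4 = -5*k²/4)
X(-1)*(-132) + f(-127) = -5/4*(-1)²*(-132) + (-113 + (-127)² + 153*(-127)) = -5/4*1*(-132) + (-113 + 16129 - 19431) = -5/4*(-132) - 3415 = 165 - 3415 = -3250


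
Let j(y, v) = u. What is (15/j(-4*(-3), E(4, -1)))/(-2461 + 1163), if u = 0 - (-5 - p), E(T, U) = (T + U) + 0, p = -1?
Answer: -15/5192 ≈ -0.0028891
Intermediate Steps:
E(T, U) = T + U
u = 4 (u = 0 - (-5 - 1*(-1)) = 0 - (-5 + 1) = 0 - 1*(-4) = 0 + 4 = 4)
j(y, v) = 4
(15/j(-4*(-3), E(4, -1)))/(-2461 + 1163) = (15/4)/(-2461 + 1163) = (15*(¼))/(-1298) = -1/1298*15/4 = -15/5192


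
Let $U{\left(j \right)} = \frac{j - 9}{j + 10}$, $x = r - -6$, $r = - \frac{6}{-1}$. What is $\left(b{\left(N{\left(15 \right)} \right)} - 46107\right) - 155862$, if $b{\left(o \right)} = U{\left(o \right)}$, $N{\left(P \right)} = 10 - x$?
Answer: $- \frac{1615763}{8} \approx -2.0197 \cdot 10^{5}$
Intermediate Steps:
$r = 6$ ($r = \left(-6\right) \left(-1\right) = 6$)
$x = 12$ ($x = 6 - -6 = 6 + 6 = 12$)
$U{\left(j \right)} = \frac{-9 + j}{10 + j}$
$N{\left(P \right)} = -2$ ($N{\left(P \right)} = 10 - 12 = -2$)
$b{\left(o \right)} = \frac{-9 + o}{10 + o}$
$\left(b{\left(N{\left(15 \right)} \right)} - 46107\right) - 155862 = \left(\frac{-9 - 2}{10 - 2} - 46107\right) - 155862 = \left(\frac{1}{8} \left(-11\right) - 46107\right) - 155862 = \left(- \frac{11}{8} - 46107\right) - 155862 = - \frac{368867}{8} - 155862 = - \frac{1615763}{8}$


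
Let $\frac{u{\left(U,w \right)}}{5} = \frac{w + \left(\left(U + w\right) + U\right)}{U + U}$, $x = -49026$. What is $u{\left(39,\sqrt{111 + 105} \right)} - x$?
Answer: $49031 + \frac{10 \sqrt{6}}{13} \approx 49033.0$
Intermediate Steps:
$u{\left(U,w \right)} = \frac{5 \left(2 U + 2 w\right)}{2 U}$ ($u{\left(U,w \right)} = 5 \frac{w + \left(\left(U + w\right) + U\right)}{U + U} = 5 \frac{w + \left(w + 2 U\right)}{2 U} = 5 \left(2 U + 2 w\right) \frac{1}{2 U} = 5 \frac{2 U + 2 w}{2 U} = \frac{5 \left(2 U + 2 w\right)}{2 U}$)
$u{\left(39,\sqrt{111 + 105} \right)} - x = \left(5 + \frac{5 \sqrt{111 + 105}}{39}\right) - -49026 = \left(5 + 5 \sqrt{216} \cdot \frac{1}{39}\right) + 49026 = \left(5 + 5 \cdot 6 \sqrt{6} \cdot \frac{1}{39}\right) + 49026 = \left(5 + \frac{10 \sqrt{6}}{13}\right) + 49026 = 49031 + \frac{10 \sqrt{6}}{13}$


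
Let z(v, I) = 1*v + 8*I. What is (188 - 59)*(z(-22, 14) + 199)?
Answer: 37281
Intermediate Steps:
z(v, I) = v + 8*I
(188 - 59)*(z(-22, 14) + 199) = (188 - 59)*((-22 + 8*14) + 199) = 129*((-22 + 112) + 199) = 129*(90 + 199) = 129*289 = 37281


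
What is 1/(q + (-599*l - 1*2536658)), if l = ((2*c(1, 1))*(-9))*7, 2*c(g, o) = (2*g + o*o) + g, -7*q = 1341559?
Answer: -7/18041529 ≈ -3.8799e-7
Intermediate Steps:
q = -1341559/7 (q = -1/7*1341559 = -1341559/7 ≈ -1.9165e+5)
c(g, o) = o**2/2 + 3*g/2 (c(g, o) = ((2*g + o*o) + g)/2 = ((2*g + o**2) + g)/2 = ((o**2 + 2*g) + g)/2 = (o**2 + 3*g)/2 = o**2/2 + 3*g/2)
l = -252 (l = ((2*((1/2)*1**2 + (3/2)*1))*(-9))*7 = ((2*((1/2)*1 + 3/2))*(-9))*7 = ((2*(1/2 + 3/2))*(-9))*7 = ((2*2)*(-9))*7 = (4*(-9))*7 = -36*7 = -252)
1/(q + (-599*l - 1*2536658)) = 1/(-1341559/7 + (-599*(-252) - 1*2536658)) = 1/(-1341559/7 + (150948 - 2536658)) = 1/(-1341559/7 - 2385710) = 1/(-18041529/7) = -7/18041529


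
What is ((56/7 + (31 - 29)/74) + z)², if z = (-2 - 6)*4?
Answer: 786769/1369 ≈ 574.70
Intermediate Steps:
z = -32 (z = -8*4 = -32)
((56/7 + (31 - 29)/74) + z)² = ((56/7 + (31 - 29)/74) - 32)² = ((56*(⅐) + 2*(1/74)) - 32)² = ((8 + 1/37) - 32)² = (297/37 - 32)² = (-887/37)² = 786769/1369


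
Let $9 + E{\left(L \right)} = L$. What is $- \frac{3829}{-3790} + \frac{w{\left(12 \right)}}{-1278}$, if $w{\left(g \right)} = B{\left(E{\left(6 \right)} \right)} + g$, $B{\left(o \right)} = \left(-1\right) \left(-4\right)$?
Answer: $\frac{2416411}{2421810} \approx 0.99777$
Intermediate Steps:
$E{\left(L \right)} = -9 + L$
$B{\left(o \right)} = 4$
$w{\left(g \right)} = 4 + g$
$- \frac{3829}{-3790} + \frac{w{\left(12 \right)}}{-1278} = - \frac{3829}{-3790} + \frac{4 + 12}{-1278} = \left(-3829\right) \left(- \frac{1}{3790}\right) + 16 \left(- \frac{1}{1278}\right) = \frac{3829}{3790} - \frac{8}{639} = \frac{2416411}{2421810}$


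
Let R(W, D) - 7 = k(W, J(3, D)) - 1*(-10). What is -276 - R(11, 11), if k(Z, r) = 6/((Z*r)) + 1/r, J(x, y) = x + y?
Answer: -45139/154 ≈ -293.11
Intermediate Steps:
k(Z, r) = 1/r + 6/(Z*r) (k(Z, r) = 6*(1/(Z*r)) + 1/r = 6/(Z*r) + 1/r = 1/r + 6/(Z*r))
R(W, D) = 17 + (6 + W)/(W*(3 + D)) (R(W, D) = 7 + ((6 + W)/(W*(3 + D)) - 1*(-10)) = 7 + ((6 + W)/(W*(3 + D)) + 10) = 7 + (10 + (6 + W)/(W*(3 + D))) = 17 + (6 + W)/(W*(3 + D)))
-276 - R(11, 11) = -276 - (6 + 11 + 17*11*(3 + 11))/(11*(3 + 11)) = -276 - (6 + 11 + 17*11*14)/(11*14) = -276 - (6 + 11 + 2618)/(11*14) = -276 - 2635/(11*14) = -276 - 1*2635/154 = -276 - 2635/154 = -45139/154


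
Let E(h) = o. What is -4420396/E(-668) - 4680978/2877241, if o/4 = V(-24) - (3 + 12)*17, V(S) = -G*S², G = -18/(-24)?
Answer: 3176420319973/1976664567 ≈ 1607.0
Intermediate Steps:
G = ¾ (G = -18*(-1/24) = ¾ ≈ 0.75000)
V(S) = -3*S²/4
o = -2748 (o = 4*(-¾*(-24)² - (3 + 12)*17) = 4*(-¾*576 - 15*17) = 4*(-432 - 1*255) = 4*(-432 - 255) = 4*(-687) = -2748)
E(h) = -2748
-4420396/E(-668) - 4680978/2877241 = -4420396/(-2748) - 4680978/2877241 = -4420396*(-1/2748) - 4680978*1/2877241 = 1105099/687 - 4680978/2877241 = 3176420319973/1976664567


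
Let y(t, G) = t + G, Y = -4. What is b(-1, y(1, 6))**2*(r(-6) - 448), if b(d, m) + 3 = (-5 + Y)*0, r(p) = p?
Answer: -4086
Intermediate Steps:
y(t, G) = G + t
b(d, m) = -3 (b(d, m) = -3 + (-5 - 4)*0 = -3 - 9*0 = -3 + 0 = -3)
b(-1, y(1, 6))**2*(r(-6) - 448) = (-3)**2*(-6 - 448) = 9*(-454) = -4086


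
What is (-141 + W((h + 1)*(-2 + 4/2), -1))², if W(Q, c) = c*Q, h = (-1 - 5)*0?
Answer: 19881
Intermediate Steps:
h = 0 (h = -6*0 = 0)
W(Q, c) = Q*c
(-141 + W((h + 1)*(-2 + 4/2), -1))² = (-141 + ((0 + 1)*(-2 + 4/2))*(-1))² = (-141 + (1*(-2 + 4*(½)))*(-1))² = (-141 + (1*(-2 + 2))*(-1))² = (-141 + (1*0)*(-1))² = (-141 + 0*(-1))² = (-141 + 0)² = (-141)² = 19881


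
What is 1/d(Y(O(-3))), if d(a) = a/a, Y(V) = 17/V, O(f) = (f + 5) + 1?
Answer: 1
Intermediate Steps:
O(f) = 6 + f (O(f) = (5 + f) + 1 = 6 + f)
d(a) = 1
1/d(Y(O(-3))) = 1/1 = 1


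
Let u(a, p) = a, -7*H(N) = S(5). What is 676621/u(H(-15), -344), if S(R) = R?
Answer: -4736347/5 ≈ -9.4727e+5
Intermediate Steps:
H(N) = -5/7 (H(N) = -⅐*5 = -5/7)
676621/u(H(-15), -344) = 676621/(-5/7) = 676621*(-7/5) = -4736347/5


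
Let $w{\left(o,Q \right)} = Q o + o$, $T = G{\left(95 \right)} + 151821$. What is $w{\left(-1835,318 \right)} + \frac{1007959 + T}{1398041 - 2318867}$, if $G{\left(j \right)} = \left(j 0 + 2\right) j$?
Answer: $- \frac{269510235730}{460413} \approx -5.8537 \cdot 10^{5}$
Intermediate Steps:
$G{\left(j \right)} = 2 j$ ($G{\left(j \right)} = \left(0 + 2\right) j = 2 j$)
$T = 152011$ ($T = 2 \cdot 95 + 151821 = 190 + 151821 = 152011$)
$w{\left(o,Q \right)} = o + Q o$
$w{\left(-1835,318 \right)} + \frac{1007959 + T}{1398041 - 2318867} = - 1835 \left(1 + 318\right) + \frac{1007959 + 152011}{1398041 - 2318867} = \left(-1835\right) 319 + \frac{1159970}{-920826} = -585365 + 1159970 \left(- \frac{1}{920826}\right) = -585365 - \frac{579985}{460413} = - \frac{269510235730}{460413}$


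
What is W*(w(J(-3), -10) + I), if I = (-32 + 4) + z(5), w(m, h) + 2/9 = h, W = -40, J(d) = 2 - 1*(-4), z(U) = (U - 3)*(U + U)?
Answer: 6560/9 ≈ 728.89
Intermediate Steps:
z(U) = 2*U*(-3 + U) (z(U) = (-3 + U)*(2*U) = 2*U*(-3 + U))
J(d) = 6 (J(d) = 2 + 4 = 6)
w(m, h) = -2/9 + h
I = -8 (I = (-32 + 4) + 2*5*(-3 + 5) = -28 + 2*5*2 = -28 + 20 = -8)
W*(w(J(-3), -10) + I) = -40*((-2/9 - 10) - 8) = -40*(-92/9 - 8) = -40*(-164/9) = 6560/9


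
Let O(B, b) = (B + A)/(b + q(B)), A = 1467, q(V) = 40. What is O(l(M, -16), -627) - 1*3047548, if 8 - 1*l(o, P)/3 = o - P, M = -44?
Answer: -1788912251/587 ≈ -3.0476e+6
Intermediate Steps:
l(o, P) = 24 - 3*o + 3*P (l(o, P) = 24 - 3*(o - P) = 24 + (-3*o + 3*P) = 24 - 3*o + 3*P)
O(B, b) = (1467 + B)/(40 + b) (O(B, b) = (B + 1467)/(b + 40) = (1467 + B)/(40 + b))
O(l(M, -16), -627) - 1*3047548 = (1467 + (24 - 3*(-44) + 3*(-16)))/(40 - 627) - 1*3047548 = (1467 + (24 + 132 - 48))/(-587) - 3047548 = -(1467 + 108)/587 - 3047548 = -1/587*1575 - 3047548 = -1575/587 - 3047548 = -1788912251/587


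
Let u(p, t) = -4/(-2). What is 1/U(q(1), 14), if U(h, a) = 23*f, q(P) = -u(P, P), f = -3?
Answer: -1/69 ≈ -0.014493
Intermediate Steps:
u(p, t) = 2 (u(p, t) = -4*(-½) = 2)
q(P) = -2 (q(P) = -1*2 = -2)
U(h, a) = -69 (U(h, a) = 23*(-3) = -69)
1/U(q(1), 14) = 1/(-69) = -1/69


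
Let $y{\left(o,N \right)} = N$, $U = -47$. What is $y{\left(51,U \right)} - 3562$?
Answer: $-3609$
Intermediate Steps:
$y{\left(51,U \right)} - 3562 = -47 - 3562 = -3609$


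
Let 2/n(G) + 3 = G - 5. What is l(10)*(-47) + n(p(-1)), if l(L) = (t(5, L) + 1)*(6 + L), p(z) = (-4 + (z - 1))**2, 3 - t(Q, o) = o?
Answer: 63169/14 ≈ 4512.1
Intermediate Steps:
t(Q, o) = 3 - o
p(z) = (-5 + z)**2 (p(z) = (-4 + (-1 + z))**2 = (-5 + z)**2)
l(L) = (4 - L)*(6 + L) (l(L) = ((3 - L) + 1)*(6 + L) = (4 - L)*(6 + L))
n(G) = 2/(-8 + G) (n(G) = 2/(-3 + (G - 5)) = 2/(-3 + (-5 + G)) = 2/(-8 + G))
l(10)*(-47) + n(p(-1)) = (24 - 1*10**2 - 2*10)*(-47) + 2/(-8 + (-5 - 1)**2) = (24 - 1*100 - 20)*(-47) + 2/(-8 + (-6)**2) = (24 - 100 - 20)*(-47) + 2/(-8 + 36) = -96*(-47) + 2/28 = 4512 + 2*(1/28) = 4512 + 1/14 = 63169/14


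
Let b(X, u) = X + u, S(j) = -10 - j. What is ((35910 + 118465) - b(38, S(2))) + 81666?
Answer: 236015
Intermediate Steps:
((35910 + 118465) - b(38, S(2))) + 81666 = ((35910 + 118465) - (38 + (-10 - 1*2))) + 81666 = (154375 - (38 + (-10 - 2))) + 81666 = (154375 - (38 - 12)) + 81666 = (154375 - 1*26) + 81666 = (154375 - 26) + 81666 = 154349 + 81666 = 236015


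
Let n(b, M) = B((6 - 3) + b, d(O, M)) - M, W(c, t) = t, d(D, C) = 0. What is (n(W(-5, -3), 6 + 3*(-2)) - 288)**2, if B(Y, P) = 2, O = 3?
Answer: 81796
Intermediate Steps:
n(b, M) = 2 - M
(n(W(-5, -3), 6 + 3*(-2)) - 288)**2 = ((2 - (6 + 3*(-2))) - 288)**2 = ((2 - (6 - 6)) - 288)**2 = ((2 - 1*0) - 288)**2 = ((2 + 0) - 288)**2 = (2 - 288)**2 = (-286)**2 = 81796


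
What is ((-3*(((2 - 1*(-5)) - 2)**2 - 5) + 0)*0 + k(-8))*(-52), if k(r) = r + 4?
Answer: 208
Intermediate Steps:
k(r) = 4 + r
((-3*(((2 - 1*(-5)) - 2)**2 - 5) + 0)*0 + k(-8))*(-52) = ((-3*(((2 - 1*(-5)) - 2)**2 - 5) + 0)*0 + (4 - 8))*(-52) = ((-3*(((2 + 5) - 2)**2 - 5) + 0)*0 - 4)*(-52) = ((-3*((7 - 2)**2 - 5) + 0)*0 - 4)*(-52) = ((-3*(5**2 - 5) + 0)*0 - 4)*(-52) = ((-3*(25 - 5) + 0)*0 - 4)*(-52) = ((-3*20 + 0)*0 - 4)*(-52) = ((-60 + 0)*0 - 4)*(-52) = (-60*0 - 4)*(-52) = (0 - 4)*(-52) = -4*(-52) = 208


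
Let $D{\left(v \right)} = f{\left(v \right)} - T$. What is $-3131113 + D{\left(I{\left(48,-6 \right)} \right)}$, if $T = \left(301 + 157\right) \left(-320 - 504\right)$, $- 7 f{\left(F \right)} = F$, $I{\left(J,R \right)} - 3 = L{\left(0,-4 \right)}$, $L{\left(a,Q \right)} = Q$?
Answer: $- \frac{19276046}{7} \approx -2.7537 \cdot 10^{6}$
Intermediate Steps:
$I{\left(J,R \right)} = -1$ ($I{\left(J,R \right)} = 3 - 4 = -1$)
$f{\left(F \right)} = - \frac{F}{7}$
$T = -377392$ ($T = 458 \left(-824\right) = -377392$)
$D{\left(v \right)} = 377392 - \frac{v}{7}$ ($D{\left(v \right)} = - \frac{v}{7} - -377392 = - \frac{v}{7} + 377392 = 377392 - \frac{v}{7}$)
$-3131113 + D{\left(I{\left(48,-6 \right)} \right)} = -3131113 + \left(377392 - - \frac{1}{7}\right) = -3131113 + \left(377392 + \frac{1}{7}\right) = -3131113 + \frac{2641745}{7} = - \frac{19276046}{7}$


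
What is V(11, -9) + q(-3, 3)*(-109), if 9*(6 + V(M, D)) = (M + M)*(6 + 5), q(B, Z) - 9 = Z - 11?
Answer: -793/9 ≈ -88.111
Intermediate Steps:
q(B, Z) = -2 + Z (q(B, Z) = 9 + (Z - 11) = 9 + (-11 + Z) = -2 + Z)
V(M, D) = -6 + 22*M/9 (V(M, D) = -6 + ((M + M)*(6 + 5))/9 = -6 + ((2*M)*11)/9 = -6 + (22*M)/9 = -6 + 22*M/9)
V(11, -9) + q(-3, 3)*(-109) = (-6 + (22/9)*11) + (-2 + 3)*(-109) = (-6 + 242/9) + 1*(-109) = 188/9 - 109 = -793/9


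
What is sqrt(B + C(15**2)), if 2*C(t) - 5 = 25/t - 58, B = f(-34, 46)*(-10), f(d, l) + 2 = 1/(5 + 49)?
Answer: I*sqrt(537)/9 ≈ 2.5748*I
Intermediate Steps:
f(d, l) = -107/54 (f(d, l) = -2 + 1/(5 + 49) = -2 + 1/54 = -107/54)
B = 535/27 (B = -107/54*(-10) = 535/27 ≈ 19.815)
C(t) = -53/2 + 25/(2*t) (C(t) = 5/2 + (25/t - 58)/2 = 5/2 + (-58 + 25/t)/2 = 5/2 + (-29 + 25/(2*t)) = -53/2 + 25/(2*t))
sqrt(B + C(15**2)) = sqrt(535/27 + (25 - 53*15**2)/(2*(15**2))) = sqrt(535/27 + (1/2)*(25 - 53*225)/225) = sqrt(535/27 + (1/2)*(1/225)*(25 - 11925)) = sqrt(535/27 + (1/2)*(1/225)*(-11900)) = sqrt(535/27 - 238/9) = sqrt(-179/27) = I*sqrt(537)/9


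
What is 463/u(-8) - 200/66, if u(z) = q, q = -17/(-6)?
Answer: 89974/561 ≈ 160.38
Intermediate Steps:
q = 17/6 (q = -17*(-⅙) = 17/6 ≈ 2.8333)
u(z) = 17/6
463/u(-8) - 200/66 = 463/(17/6) - 200/66 = 463*(6/17) - 200*1/66 = 2778/17 - 100/33 = 89974/561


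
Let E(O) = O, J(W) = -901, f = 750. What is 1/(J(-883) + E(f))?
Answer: -1/151 ≈ -0.0066225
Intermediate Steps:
1/(J(-883) + E(f)) = 1/(-901 + 750) = 1/(-151) = -1/151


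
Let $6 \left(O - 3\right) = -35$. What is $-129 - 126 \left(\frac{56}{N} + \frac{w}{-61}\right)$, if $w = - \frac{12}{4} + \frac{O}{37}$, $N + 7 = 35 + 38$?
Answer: $- \frac{6014688}{24827} \approx -242.26$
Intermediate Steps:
$O = - \frac{17}{6}$ ($O = 3 + \frac{1}{6} \left(-35\right) = 3 - \frac{35}{6} = - \frac{17}{6} \approx -2.8333$)
$N = 66$ ($N = -7 + \left(35 + 38\right) = -7 + 73 = 66$)
$w = - \frac{683}{222}$ ($w = - \frac{12}{4} - \frac{17}{6 \cdot 37} = \left(-12\right) \frac{1}{4} - \frac{17}{222} = -3 - \frac{17}{222} = - \frac{683}{222} \approx -3.0766$)
$-129 - 126 \left(\frac{56}{N} + \frac{w}{-61}\right) = -129 - 126 \left(\frac{56}{66} - \frac{683}{222 \left(-61\right)}\right) = -129 - 126 \left(56 \cdot \frac{1}{66} - - \frac{683}{13542}\right) = -129 - 126 \left(\frac{28}{33} + \frac{683}{13542}\right) = -129 - \frac{2812005}{24827} = - \frac{6014688}{24827}$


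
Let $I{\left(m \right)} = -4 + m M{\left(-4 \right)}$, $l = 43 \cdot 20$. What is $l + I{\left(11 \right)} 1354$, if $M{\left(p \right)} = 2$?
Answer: $25232$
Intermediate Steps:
$l = 860$
$I{\left(m \right)} = -4 + 2 m$ ($I{\left(m \right)} = -4 + m 2 = -4 + 2 m$)
$l + I{\left(11 \right)} 1354 = 860 + \left(-4 + 2 \cdot 11\right) 1354 = 860 + \left(-4 + 22\right) 1354 = 860 + 18 \cdot 1354 = 860 + 24372 = 25232$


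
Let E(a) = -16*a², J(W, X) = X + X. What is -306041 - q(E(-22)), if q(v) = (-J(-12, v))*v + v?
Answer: 119640775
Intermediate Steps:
J(W, X) = 2*X
q(v) = v - 2*v² (q(v) = (-2*v)*v + v = -2*v² + v = v - 2*v²)
-306041 - q(E(-22)) = -306041 - (-16*(-22)²)*(1 - (-32)*(-22)²) = -306041 - (-16*484)*(1 - (-32)*484) = -306041 - (-7744)*(1 - 2*(-7744)) = -306041 - (-7744)*(1 + 15488) = -306041 - (-7744)*15489 = -306041 - 1*(-119946816) = -306041 + 119946816 = 119640775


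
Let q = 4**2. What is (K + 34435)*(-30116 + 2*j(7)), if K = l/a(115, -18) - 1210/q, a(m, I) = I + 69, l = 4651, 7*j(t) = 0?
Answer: -105826366657/102 ≈ -1.0375e+9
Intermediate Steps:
j(t) = 0 (j(t) = (1/7)*0 = 0)
q = 16
a(m, I) = 69 + I
K = 6353/408 (K = 4651/(69 - 18) - 1210/16 = 4651/51 - 1210*1/16 = 4651*(1/51) - 605/8 = 4651/51 - 605/8 = 6353/408 ≈ 15.571)
(K + 34435)*(-30116 + 2*j(7)) = (6353/408 + 34435)*(-30116 + 2*0) = 14055833*(-30116 + 0)/408 = (14055833/408)*(-30116) = -105826366657/102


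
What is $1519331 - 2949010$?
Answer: $-1429679$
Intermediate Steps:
$1519331 - 2949010 = -1429679$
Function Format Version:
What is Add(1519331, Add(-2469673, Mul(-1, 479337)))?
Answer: -1429679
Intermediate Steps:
Add(1519331, Add(-2469673, Mul(-1, 479337))) = Add(1519331, Add(-2469673, -479337)) = Add(1519331, -2949010) = -1429679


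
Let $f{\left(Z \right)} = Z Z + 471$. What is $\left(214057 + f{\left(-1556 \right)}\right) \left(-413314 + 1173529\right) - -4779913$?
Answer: $2003676087673$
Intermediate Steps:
$f{\left(Z \right)} = 471 + Z^{2}$ ($f{\left(Z \right)} = Z^{2} + 471 = 471 + Z^{2}$)
$\left(214057 + f{\left(-1556 \right)}\right) \left(-413314 + 1173529\right) - -4779913 = \left(214057 + \left(471 + \left(-1556\right)^{2}\right)\right) \left(-413314 + 1173529\right) - -4779913 = \left(214057 + \left(471 + 2421136\right)\right) 760215 + 4779913 = \left(214057 + 2421607\right) 760215 + 4779913 = 2635664 \cdot 760215 + 4779913 = 2003671307760 + 4779913 = 2003676087673$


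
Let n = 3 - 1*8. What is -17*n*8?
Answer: 680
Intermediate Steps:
n = -5 (n = 3 - 8 = -5)
-17*n*8 = -17*(-5)*8 = 85*8 = 680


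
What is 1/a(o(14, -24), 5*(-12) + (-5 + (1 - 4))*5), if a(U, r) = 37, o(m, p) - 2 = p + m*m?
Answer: 1/37 ≈ 0.027027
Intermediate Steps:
o(m, p) = 2 + p + m² (o(m, p) = 2 + (p + m*m) = 2 + (p + m²) = 2 + p + m²)
1/a(o(14, -24), 5*(-12) + (-5 + (1 - 4))*5) = 1/37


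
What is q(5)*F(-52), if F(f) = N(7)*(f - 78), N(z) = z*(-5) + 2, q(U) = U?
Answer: 21450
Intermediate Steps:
N(z) = 2 - 5*z (N(z) = -5*z + 2 = 2 - 5*z)
F(f) = 2574 - 33*f (F(f) = (2 - 5*7)*(f - 78) = (2 - 35)*(-78 + f) = -33*(-78 + f) = 2574 - 33*f)
q(5)*F(-52) = 5*(2574 - 33*(-52)) = 5*(2574 + 1716) = 5*4290 = 21450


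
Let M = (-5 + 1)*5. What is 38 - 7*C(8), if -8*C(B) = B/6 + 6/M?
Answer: 9337/240 ≈ 38.904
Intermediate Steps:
M = -20 (M = -4*5 = -20)
C(B) = 3/80 - B/48 (C(B) = -(B/6 + 6/(-20))/8 = -(B*(1/6) + 6*(-1/20))/8 = -(B/6 - 3/10)/8 = -(-3/10 + B/6)/8 = 3/80 - B/48)
38 - 7*C(8) = 38 - 7*(3/80 - 1/48*8) = 38 - 7*(3/80 - 1/6) = 38 - 7*(-31/240) = 38 + 217/240 = 9337/240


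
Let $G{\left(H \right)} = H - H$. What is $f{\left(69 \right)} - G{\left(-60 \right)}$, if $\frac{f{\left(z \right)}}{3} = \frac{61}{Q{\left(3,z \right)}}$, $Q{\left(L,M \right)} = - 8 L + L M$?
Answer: $1$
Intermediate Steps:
$G{\left(H \right)} = 0$
$f{\left(z \right)} = \frac{183}{-24 + 3 z}$ ($f{\left(z \right)} = 3 \frac{61}{3 \left(-8 + z\right)} = 3 \frac{61}{-24 + 3 z} = \frac{183}{-24 + 3 z}$)
$f{\left(69 \right)} - G{\left(-60 \right)} = \frac{61}{-8 + 69} - 0 = \frac{61}{61} + 0 = 61 \cdot \frac{1}{61} + 0 = 1 + 0 = 1$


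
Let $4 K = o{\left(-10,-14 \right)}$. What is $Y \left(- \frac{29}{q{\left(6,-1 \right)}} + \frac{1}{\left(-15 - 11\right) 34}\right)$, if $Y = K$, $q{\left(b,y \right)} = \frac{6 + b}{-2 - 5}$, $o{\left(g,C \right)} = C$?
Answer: $- \frac{78505}{1326} \approx -59.204$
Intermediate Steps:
$q{\left(b,y \right)} = - \frac{6}{7} - \frac{b}{7}$ ($q{\left(b,y \right)} = \frac{6 + b}{-7} = \left(6 + b\right) \left(- \frac{1}{7}\right) = - \frac{6}{7} - \frac{b}{7}$)
$K = - \frac{7}{2}$ ($K = \frac{1}{4} \left(-14\right) = - \frac{7}{2} \approx -3.5$)
$Y = - \frac{7}{2} \approx -3.5$
$Y \left(- \frac{29}{q{\left(6,-1 \right)}} + \frac{1}{\left(-15 - 11\right) 34}\right) = - \frac{7 \left(- \frac{29}{- \frac{6}{7} - \frac{6}{7}} + \frac{1}{\left(-15 - 11\right) 34}\right)}{2} = - \frac{7 \left(- \frac{29}{- \frac{6}{7} - \frac{6}{7}} + \frac{1}{-26} \cdot \frac{1}{34}\right)}{2} = - \frac{7 \left(- \frac{29}{- \frac{12}{7}} - \frac{1}{884}\right)}{2} = - \frac{7 \left(\left(-29\right) \left(- \frac{7}{12}\right) - \frac{1}{884}\right)}{2} = - \frac{7 \left(\frac{203}{12} - \frac{1}{884}\right)}{2} = \left(- \frac{7}{2}\right) \frac{11215}{663} = - \frac{78505}{1326}$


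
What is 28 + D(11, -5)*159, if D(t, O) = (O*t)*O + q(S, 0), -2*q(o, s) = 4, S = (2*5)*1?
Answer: 43435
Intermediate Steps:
S = 10 (S = 10*1 = 10)
q(o, s) = -2 (q(o, s) = -1/2*4 = -2)
D(t, O) = -2 + t*O**2 (D(t, O) = (O*t)*O - 2 = t*O**2 - 2 = -2 + t*O**2)
28 + D(11, -5)*159 = 28 + (-2 + 11*(-5)**2)*159 = 28 + (-2 + 11*25)*159 = 28 + (-2 + 275)*159 = 28 + 273*159 = 28 + 43407 = 43435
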